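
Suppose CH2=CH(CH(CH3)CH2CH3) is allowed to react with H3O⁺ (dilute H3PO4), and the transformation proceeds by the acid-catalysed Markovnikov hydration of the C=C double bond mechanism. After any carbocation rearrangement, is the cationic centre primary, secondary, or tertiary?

tertiary

Step 1: Electrophilic addition begins with the π(C=C) electrons forming a bond to the proton of H3O⁺. Following Markovnikov's rule, the resulting cation is secondary. H2O is released.
Step 2: A hydride (H with its bonding pair) migrates from the adjacent sec-butyl carbon to the cationic centre — a 1,2-hydride shift — upgrading the secondary cation to a tertiary one.
The cation rearranges from secondary to tertiary via a 1,2-hydride shift from the adjacent sec-butyl carbon; the tertiary cation is what reacts next.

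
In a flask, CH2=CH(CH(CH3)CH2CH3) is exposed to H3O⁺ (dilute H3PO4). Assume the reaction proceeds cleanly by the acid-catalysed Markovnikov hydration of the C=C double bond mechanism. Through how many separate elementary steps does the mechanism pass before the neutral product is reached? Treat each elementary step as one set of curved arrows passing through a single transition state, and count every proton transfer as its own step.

Step 1: Protonation of the alkene by H3O⁺: the π bond acts as the nucleophile and picks up H⁺, giving the more stable (Markovnikov) secondary carbocation. H2O is released.
Step 2: A 1,2-hydride shift from the adjacent sec-butyl carbon moves the positive charge from the secondary centre to an adjacent carbon, generating a more stable tertiary carbocation.
Step 3: A lone pair on the oxygen of H2O attacks the carbocation, forming a C–O bond and an oxonium ion (a protonated alcohol).
Step 4: Proton transfer from the O–H of the oxonium ion to H2O completes the catalytic cycle and yields the alcohol.
Total: 4 elementary steps.

4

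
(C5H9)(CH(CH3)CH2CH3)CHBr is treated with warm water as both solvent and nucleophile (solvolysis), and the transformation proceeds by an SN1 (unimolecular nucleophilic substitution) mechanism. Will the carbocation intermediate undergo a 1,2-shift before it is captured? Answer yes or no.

yes

The first-formed carbocation is secondary.
The adjacent sec-butyl carbon already bears 2 other carbon substituents and has a hydrogen to migrate; after a 1,2-hydride shift from that carbon the positive charge sits on a tertiary centre.
Tertiary is more stable than secondary, so the shift occurs.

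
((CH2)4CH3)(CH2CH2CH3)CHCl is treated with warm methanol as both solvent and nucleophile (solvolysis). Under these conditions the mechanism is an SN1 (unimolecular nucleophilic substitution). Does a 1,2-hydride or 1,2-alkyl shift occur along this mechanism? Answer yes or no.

no

The first-formed carbocation is secondary.
No single 1,2-shift to an adjacent carbon would produce a more-substituted cation than the one already present, so no rearrangement occurs.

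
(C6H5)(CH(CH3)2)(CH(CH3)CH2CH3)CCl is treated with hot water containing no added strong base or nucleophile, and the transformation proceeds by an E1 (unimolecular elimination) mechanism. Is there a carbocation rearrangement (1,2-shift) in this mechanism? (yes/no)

The first-formed carbocation is tertiary.
No single 1,2-shift to an adjacent carbon would produce a more-substituted cation than the one already present, so no rearrangement occurs.

no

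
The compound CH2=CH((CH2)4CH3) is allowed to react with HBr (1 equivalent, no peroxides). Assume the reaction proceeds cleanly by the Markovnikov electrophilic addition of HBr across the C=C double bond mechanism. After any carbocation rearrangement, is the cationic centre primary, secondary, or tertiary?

secondary

Step 1: The π electrons of the C=C bond attack a proton of HBr; Markovnikov addition places the new C–H on the less-substituted alkene carbon, so the positive charge ends up on the more-substituted carbon — a secondary carbocation. The H–Br bond breaks heterolytically, releasing Br⁻.
No single 1,2-shift to an adjacent carbon would give a more-substituted cation, so no rearrangement occurs.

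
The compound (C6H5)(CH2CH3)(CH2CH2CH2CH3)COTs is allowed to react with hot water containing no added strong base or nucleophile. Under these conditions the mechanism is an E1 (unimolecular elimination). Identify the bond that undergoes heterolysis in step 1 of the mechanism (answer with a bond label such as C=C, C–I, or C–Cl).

C–O

Step 1: Ionisation: the C–O σ-bond cleaves heterolytically; both bonding electrons depart with TsO⁻, leaving a tertiary carbocation at the α-carbon.
The bond broken in this step is the C–O bond.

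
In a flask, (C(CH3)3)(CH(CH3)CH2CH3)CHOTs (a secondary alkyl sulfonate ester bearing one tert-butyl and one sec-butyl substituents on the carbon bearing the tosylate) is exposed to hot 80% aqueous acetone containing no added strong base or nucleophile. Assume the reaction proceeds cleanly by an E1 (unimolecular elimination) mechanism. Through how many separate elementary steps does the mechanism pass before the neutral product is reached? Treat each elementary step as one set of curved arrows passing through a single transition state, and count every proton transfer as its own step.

Step 1: Unassisted departure of TsO⁻ (taking the C–O bonding pair) generates a secondary carbocation.
Step 2: A hydride (H with its bonding pair) migrates from the adjacent sec-butyl carbon to the cationic centre — a 1,2-hydride shift — upgrading the secondary cation to a tertiary one.
Step 3: Loss of a β-proton to a water molecule of the solvent: the C–H bonding pair collapses toward the cationic carbon to form the C=C π bond, yielding the alkene.
Total: 3 elementary steps.

3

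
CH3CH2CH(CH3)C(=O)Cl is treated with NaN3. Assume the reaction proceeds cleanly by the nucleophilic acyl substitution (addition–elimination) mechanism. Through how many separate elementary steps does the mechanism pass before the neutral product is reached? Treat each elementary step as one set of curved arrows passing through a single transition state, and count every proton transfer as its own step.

2

Step 1: A lone pair on the N of N3⁻ attacks the electrophilic acyl carbon; the π(C=O) electrons move onto oxygen, giving a tetrahedral intermediate.
Step 2: Elimination step: re-formation of the carbonyl π bond drives out Cl⁻, giving the new acyl compound.
Total: 2 elementary steps.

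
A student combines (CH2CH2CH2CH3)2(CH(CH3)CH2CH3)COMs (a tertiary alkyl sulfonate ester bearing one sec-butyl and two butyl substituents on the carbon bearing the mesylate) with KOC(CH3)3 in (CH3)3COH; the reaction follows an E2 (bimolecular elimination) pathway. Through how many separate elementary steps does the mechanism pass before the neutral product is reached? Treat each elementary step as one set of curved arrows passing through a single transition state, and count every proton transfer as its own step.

1

Step 1: In one step, (CH3)3CO⁻ pulls off a β-proton, the C–O bond cleaves, and a C=C double bond forms between the α- and β-carbons (E2, anti elimination).
Total: 1 elementary step.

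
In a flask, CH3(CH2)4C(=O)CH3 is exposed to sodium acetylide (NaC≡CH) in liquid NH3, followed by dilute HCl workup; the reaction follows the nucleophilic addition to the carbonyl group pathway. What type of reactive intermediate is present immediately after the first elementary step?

tetrahedral alkoxide intermediate

Step 1: Nucleophilic addition: HC≡C⁻ adds to the carbonyl carbon, pushing the π(C=O) electron pair onto oxygen and giving a tetrahedral alkoxide.
After step 1 the species present is a tetrahedral alkoxide intermediate.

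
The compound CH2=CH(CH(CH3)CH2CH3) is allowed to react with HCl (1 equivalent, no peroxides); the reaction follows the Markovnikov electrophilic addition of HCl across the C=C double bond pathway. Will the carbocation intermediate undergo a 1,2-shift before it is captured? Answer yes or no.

The first-formed carbocation is secondary.
The adjacent sec-butyl carbon already bears 2 other carbon substituents and has a hydrogen to migrate; after a 1,2-hydride shift from that carbon the positive charge sits on a tertiary centre.
Tertiary is more stable than secondary, so the shift occurs.

yes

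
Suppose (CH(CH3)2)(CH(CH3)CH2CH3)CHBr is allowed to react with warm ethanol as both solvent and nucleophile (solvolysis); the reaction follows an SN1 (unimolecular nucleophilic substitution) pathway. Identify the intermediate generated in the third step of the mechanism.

Step 1: Ionisation: the C–Br σ-bond cleaves heterolytically; both bonding electrons depart with Br⁻, leaving a secondary carbocation at the α-carbon.
Step 2: A 1,2-hydride shift from the adjacent sec-butyl carbon moves the positive charge from the secondary centre to an adjacent carbon, generating a more stable tertiary carbocation.
Step 3: Nucleophilic capture: the oxygen of CH3CH2OH bonds to the cationic carbon, producing an oxonium-ion intermediate.
After step 3 the species present is an oxonium ion.

oxonium ion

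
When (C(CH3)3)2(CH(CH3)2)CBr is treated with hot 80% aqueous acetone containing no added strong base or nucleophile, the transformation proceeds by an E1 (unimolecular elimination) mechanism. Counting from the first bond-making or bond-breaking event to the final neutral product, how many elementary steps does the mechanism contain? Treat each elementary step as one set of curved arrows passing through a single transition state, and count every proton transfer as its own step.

Step 1: Ionisation: the C–Br σ-bond cleaves heterolytically; both bonding electrons depart with Br⁻, leaving a tertiary carbocation at the α-carbon.
(No 1,2-shift: no single shift to an adjacent carbon would give a more stable cation.)
Step 2: A weak base (a water molecule from the solvent) removes a proton from a carbon adjacent to the cationic centre; the electrons of that C–H bond become the new π(C=C) bond, giving the alkene.
Total: 2 elementary steps.

2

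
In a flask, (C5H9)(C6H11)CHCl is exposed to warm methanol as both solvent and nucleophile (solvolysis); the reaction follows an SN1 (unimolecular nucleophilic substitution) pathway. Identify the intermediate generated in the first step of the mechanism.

secondary carbocation

Step 1: The C–Cl bond breaks with both electrons going to the chloride; Cl⁻ leaves and a secondary carbocation remains.
After step 1 the species present is a secondary carbocation.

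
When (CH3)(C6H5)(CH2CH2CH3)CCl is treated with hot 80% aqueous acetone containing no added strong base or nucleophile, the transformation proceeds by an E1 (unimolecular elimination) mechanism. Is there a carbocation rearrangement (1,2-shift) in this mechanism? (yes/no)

no

The first-formed carbocation is tertiary.
No single 1,2-shift to an adjacent carbon would produce a more-substituted cation than the one already present, so no rearrangement occurs.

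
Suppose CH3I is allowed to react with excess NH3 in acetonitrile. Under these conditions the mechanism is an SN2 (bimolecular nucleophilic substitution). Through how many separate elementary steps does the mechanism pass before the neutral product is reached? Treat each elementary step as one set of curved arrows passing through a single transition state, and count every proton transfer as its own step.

2

Step 1: A lone pair on the N of NH3 attacks the α-carbon from the back side while the C–I bond breaks; both bonding electrons leave with I⁻. The product of this concerted step is an alkylammonium ion.
Step 2: A second equivalent of NH3 removes a proton from the N, giving the neutral product.
Total: 2 elementary steps.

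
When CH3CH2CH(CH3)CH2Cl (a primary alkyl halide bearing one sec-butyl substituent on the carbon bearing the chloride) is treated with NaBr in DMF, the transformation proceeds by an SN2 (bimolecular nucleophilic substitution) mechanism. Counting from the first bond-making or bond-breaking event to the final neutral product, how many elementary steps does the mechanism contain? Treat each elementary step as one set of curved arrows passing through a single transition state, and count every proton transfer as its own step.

Step 1: Br⁻ attacks the back face of the α-carbon while Cl⁻ departs with the C–Cl bonding pair — a single concerted displacement through a pentacoordinate transition state.
Total: 1 elementary step.

1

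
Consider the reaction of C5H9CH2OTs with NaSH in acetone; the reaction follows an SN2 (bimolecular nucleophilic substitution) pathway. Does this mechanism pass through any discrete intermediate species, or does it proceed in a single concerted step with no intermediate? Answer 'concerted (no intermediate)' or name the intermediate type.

concerted (no intermediate)

HS⁻ attacks the back face of the α-carbon while TsO⁻ departs with the C–O bonding pair — a single concerted displacement through a pentacoordinate transition state.
All bond changes occur in one transition state; no discrete intermediate is formed.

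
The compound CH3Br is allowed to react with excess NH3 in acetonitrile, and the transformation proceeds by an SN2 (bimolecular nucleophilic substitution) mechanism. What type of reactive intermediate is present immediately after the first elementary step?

ammonium ion

Step 1: A lone pair on the N of NH3 attacks the α-carbon from the back side while the C–Br bond breaks; both bonding electrons leave with Br⁻. The product of this concerted step is an alkylammonium ion.
After step 1 the species present is an ammonium ion.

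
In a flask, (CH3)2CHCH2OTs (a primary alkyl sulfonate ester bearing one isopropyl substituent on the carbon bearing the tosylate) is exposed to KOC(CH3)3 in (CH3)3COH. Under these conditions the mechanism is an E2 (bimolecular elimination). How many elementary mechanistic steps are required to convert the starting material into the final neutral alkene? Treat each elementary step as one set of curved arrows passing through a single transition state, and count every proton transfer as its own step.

Step 1: The strong base (CH3)3CO⁻ removes a β-hydrogen; in the same concerted event the electrons of the breaking C–H bond form the new π(C=C) bond and the C–O σ-bond breaks, expelling TsO⁻. Anti-periplanar geometry; one transition state.
Total: 1 elementary step.

1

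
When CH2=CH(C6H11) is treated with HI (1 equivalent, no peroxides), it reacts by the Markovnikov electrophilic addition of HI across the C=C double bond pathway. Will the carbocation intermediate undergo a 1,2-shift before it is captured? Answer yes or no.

The first-formed carbocation is secondary.
The adjacent cyclohexyl carbon already bears 2 other carbon substituents and has a hydrogen to migrate; after a 1,2-hydride shift from that carbon the positive charge sits on a tertiary centre.
Tertiary is more stable than secondary, so the shift occurs.

yes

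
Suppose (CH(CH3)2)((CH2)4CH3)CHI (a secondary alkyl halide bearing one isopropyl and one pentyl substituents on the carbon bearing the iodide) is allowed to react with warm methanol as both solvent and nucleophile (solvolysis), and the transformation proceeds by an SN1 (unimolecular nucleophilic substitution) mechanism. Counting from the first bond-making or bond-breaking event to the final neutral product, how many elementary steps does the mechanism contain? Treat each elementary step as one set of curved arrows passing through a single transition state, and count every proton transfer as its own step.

4

Step 1: Unassisted departure of I⁻ (taking the C–I bonding pair) generates a secondary carbocation.
Step 2: Carbocation rearrangement: a 1,2-hydride shift from the adjacent isopropyl carbon converts the initially-formed secondary cation into the more stable tertiary cation.
Step 3: CH3OH donates an oxygen lone pair into the empty p orbital of the cation, giving a protonated ether (an oxonium ion).
Step 4: Proton transfer from the O–H of the oxonium ion to a solvent molecule delivers the neutral ether.
Total: 4 elementary steps.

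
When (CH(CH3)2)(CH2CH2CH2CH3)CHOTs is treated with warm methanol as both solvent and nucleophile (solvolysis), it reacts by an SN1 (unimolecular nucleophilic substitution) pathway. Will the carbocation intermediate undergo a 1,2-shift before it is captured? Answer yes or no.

The first-formed carbocation is secondary.
The adjacent isopropyl carbon already bears 2 other carbon substituents and has a hydrogen to migrate; after a 1,2-hydride shift from that carbon the positive charge sits on a tertiary centre.
Tertiary is more stable than secondary, so the shift occurs.

yes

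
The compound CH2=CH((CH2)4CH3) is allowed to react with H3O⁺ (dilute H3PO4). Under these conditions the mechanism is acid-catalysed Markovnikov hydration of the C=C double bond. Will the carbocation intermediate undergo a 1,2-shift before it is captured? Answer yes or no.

The first-formed carbocation is secondary.
No single 1,2-shift to an adjacent carbon would produce a more-substituted cation than the one already present, so no rearrangement occurs.

no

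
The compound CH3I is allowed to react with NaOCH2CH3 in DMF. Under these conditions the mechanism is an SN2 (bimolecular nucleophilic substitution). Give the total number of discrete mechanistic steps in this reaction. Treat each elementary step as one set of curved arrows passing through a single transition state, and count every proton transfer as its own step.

Step 1: Backside attack by CH3CH2O⁻ on the carbon bearing the iodide: the new C–O bond forms as the C–I bond breaks, with Walden inversion at carbon.
Total: 1 elementary step.

1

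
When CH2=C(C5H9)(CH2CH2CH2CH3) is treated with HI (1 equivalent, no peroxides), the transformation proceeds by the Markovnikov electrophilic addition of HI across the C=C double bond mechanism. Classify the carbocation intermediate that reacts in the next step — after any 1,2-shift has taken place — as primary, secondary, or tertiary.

Step 1: Protonation of the alkene by HI: the π bond acts as the nucleophile and picks up H⁺, giving the more stable (Markovnikov) tertiary carbocation. The H–I bond breaks heterolytically, releasing I⁻.
No single 1,2-shift to an adjacent carbon would give a more-substituted cation, so no rearrangement occurs.

tertiary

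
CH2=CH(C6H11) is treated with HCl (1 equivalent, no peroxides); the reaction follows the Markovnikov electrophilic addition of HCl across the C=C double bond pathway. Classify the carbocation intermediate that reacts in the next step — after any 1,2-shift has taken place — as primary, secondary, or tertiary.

Step 1: Protonation of the alkene by HCl: the π bond acts as the nucleophile and picks up H⁺, giving the more stable (Markovnikov) secondary carbocation. The H–Cl bond breaks heterolytically, releasing Cl⁻.
Step 2: A 1,2-hydride shift from the adjacent cyclohexyl carbon moves the positive charge from the secondary centre to an adjacent carbon, generating a more stable tertiary carbocation.
The cation rearranges from secondary to tertiary via a 1,2-hydride shift from the adjacent cyclohexyl carbon; the tertiary cation is what reacts next.

tertiary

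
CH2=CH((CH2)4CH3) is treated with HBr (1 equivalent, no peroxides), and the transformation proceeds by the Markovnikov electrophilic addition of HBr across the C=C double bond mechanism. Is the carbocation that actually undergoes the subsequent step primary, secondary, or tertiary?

Step 1: Electrophilic addition begins with the π(C=C) electrons forming a bond to the proton of HBr. Following Markovnikov's rule, the resulting cation is secondary. The H–Br bond breaks heterolytically, releasing Br⁻.
No single 1,2-shift to an adjacent carbon would give a more-substituted cation, so no rearrangement occurs.

secondary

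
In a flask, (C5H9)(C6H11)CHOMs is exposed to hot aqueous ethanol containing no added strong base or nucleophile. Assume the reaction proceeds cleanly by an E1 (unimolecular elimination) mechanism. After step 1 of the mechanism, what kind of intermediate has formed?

Step 1: Rate-determining heterolysis of the C–O bond gives MsO⁻ and a secondary carbocation.
After step 1 the species present is a secondary carbocation.

secondary carbocation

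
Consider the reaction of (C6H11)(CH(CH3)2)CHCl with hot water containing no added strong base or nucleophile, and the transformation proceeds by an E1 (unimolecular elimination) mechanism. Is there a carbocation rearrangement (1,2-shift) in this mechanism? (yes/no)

yes

The first-formed carbocation is secondary.
The adjacent cyclohexyl carbon already bears 2 other carbon substituents and has a hydrogen to migrate; after a 1,2-hydride shift from that carbon the positive charge sits on a tertiary centre.
Tertiary is more stable than secondary, so the shift occurs.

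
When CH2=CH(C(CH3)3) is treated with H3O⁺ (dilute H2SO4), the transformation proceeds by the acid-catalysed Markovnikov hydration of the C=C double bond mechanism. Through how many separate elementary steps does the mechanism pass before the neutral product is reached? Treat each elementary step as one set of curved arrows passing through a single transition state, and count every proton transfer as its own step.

Step 1: The π electrons of the C=C bond attack a proton of H3O⁺; Markovnikov addition places the new C–H on the less-substituted alkene carbon, so the positive charge ends up on the more-substituted carbon — a secondary carbocation. H2O is released.
Step 2: A 1,2-methyl shift from the adjacent tert-butyl carbon moves the positive charge from the secondary centre to an adjacent carbon, generating a more stable tertiary carbocation.
Step 3: Nucleophilic capture of the cation by H2O produces the protonated alcohol (an oxonium ion).
Step 4: Deprotonation of the oxonium ion by a water molecule delivers the neutral alcohol and regenerates the acid catalyst.
Total: 4 elementary steps.

4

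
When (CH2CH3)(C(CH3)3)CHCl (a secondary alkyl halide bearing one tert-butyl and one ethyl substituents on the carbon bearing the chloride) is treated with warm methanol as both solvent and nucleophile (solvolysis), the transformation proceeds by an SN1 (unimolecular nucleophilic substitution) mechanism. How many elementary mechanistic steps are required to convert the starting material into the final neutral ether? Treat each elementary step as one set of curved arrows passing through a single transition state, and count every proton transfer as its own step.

Step 1: Unassisted departure of Cl⁻ (taking the C–Cl bonding pair) generates a secondary carbocation.
Step 2: A methyl group with its bonding pair migrates from the adjacent tert-butyl carbon to the cationic centre — a 1,2-methyl shift — upgrading the secondary cation to a tertiary one.
Step 3: A lone pair on the oxygen of CH3OH attacks the carbocation, forming a new C–O σ-bond and an oxonium ion.
Step 4: Deprotonation of the oxonium oxygen by solvent methanol yields the neutral ether.
Total: 4 elementary steps.

4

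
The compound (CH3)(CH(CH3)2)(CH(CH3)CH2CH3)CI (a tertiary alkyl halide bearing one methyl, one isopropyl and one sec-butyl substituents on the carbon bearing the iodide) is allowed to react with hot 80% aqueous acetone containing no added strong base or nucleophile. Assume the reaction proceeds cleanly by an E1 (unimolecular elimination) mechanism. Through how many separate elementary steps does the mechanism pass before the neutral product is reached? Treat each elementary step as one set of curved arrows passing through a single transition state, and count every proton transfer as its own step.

Step 1: The C–I bond breaks with both electrons going to the iodide; I⁻ leaves and a tertiary carbocation remains.
(No 1,2-shift: no single shift to an adjacent carbon would give a more stable cation.)
Step 2: Loss of a β-proton to a water molecule of the solvent: the C–H bonding pair collapses toward the cationic carbon to form the C=C π bond, yielding the alkene.
Total: 2 elementary steps.

2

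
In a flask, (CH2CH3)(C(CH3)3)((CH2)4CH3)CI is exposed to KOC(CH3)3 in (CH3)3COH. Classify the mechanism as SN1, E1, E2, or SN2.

Conditions: a strong/bulky base with a tertiary substrate bearing a β-hydrogen.
These conditions are the textbook signature of the E2 pathway.
A strong (often hindered) base removes a β-H in concert with loss of the leaving group — bimolecular elimination.

E2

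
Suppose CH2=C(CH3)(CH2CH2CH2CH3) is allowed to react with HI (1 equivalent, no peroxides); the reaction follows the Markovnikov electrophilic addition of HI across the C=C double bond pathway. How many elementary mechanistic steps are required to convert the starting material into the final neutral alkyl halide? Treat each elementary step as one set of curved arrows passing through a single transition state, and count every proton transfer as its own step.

2

Step 1: The π electrons of the C=C bond attack a proton of HI; Markovnikov addition places the new C–H on the less-substituted alkene carbon, so the positive charge ends up on the more-substituted carbon — a tertiary carbocation. The H–I bond breaks heterolytically, releasing I⁻.
(No 1,2-shift: no single shift to an adjacent carbon would give a more stable cation.)
Step 2: Nucleophilic attack by I⁻ on the carbocation completes the addition, giving R–I.
Total: 2 elementary steps.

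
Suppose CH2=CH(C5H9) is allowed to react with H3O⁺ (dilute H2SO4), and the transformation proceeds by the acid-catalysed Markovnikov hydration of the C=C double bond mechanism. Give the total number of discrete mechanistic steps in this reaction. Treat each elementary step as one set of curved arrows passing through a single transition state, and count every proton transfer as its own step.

4

Step 1: The π electrons of the C=C bond attack a proton of H3O⁺; Markovnikov addition places the new C–H on the less-substituted alkene carbon, so the positive charge ends up on the more-substituted carbon — a secondary carbocation. H2O is released.
Step 2: Carbocation rearrangement: a 1,2-hydride shift from the adjacent cyclopentyl carbon converts the initially-formed secondary cation into the more stable tertiary cation.
Step 3: Nucleophilic capture of the cation by H2O produces the protonated alcohol (an oxonium ion).
Step 4: Proton transfer from the O–H of the oxonium ion to H2O completes the catalytic cycle and yields the alcohol.
Total: 4 elementary steps.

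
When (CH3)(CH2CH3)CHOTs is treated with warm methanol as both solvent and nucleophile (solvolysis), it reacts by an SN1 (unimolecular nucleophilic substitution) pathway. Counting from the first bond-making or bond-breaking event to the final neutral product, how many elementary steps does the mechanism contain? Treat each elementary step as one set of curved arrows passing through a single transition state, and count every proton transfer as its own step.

3

Step 1: The C–O bond breaks with both electrons going to the tosylate; TsO⁻ leaves and a secondary carbocation remains.
(No 1,2-shift: no single shift to an adjacent carbon would give a more stable cation.)
Step 2: A lone pair on the oxygen of CH3OH attacks the carbocation, forming a new C–O σ-bond and an oxonium ion.
Step 3: Deprotonation of the oxonium oxygen by solvent methanol yields the neutral ether.
Total: 3 elementary steps.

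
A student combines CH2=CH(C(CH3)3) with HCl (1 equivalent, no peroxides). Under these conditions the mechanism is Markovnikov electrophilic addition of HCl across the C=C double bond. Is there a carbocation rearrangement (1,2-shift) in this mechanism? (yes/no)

The first-formed carbocation is secondary.
The adjacent tert-butyl carbon has no hydrogen but bears methyl groups; migration of one methyl with its bonding pair (a 1,2-methyl shift) places the charge on a tertiary centre.
Tertiary is more stable than secondary, so the shift occurs.

yes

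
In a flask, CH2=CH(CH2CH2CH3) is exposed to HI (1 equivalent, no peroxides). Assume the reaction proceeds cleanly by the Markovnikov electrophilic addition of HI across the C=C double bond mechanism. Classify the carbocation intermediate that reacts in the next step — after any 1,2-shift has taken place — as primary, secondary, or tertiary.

Step 1: Electrophilic addition begins with the π(C=C) electrons forming a bond to the proton of HI. Following Markovnikov's rule, the resulting cation is secondary. The H–I bond breaks heterolytically, releasing I⁻.
No single 1,2-shift to an adjacent carbon would give a more-substituted cation, so no rearrangement occurs.

secondary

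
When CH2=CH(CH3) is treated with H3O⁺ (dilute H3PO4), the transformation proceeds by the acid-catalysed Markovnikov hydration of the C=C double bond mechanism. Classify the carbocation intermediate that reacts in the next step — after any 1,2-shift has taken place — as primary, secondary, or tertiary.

Step 1: Electrophilic addition begins with the π(C=C) electrons forming a bond to the proton of H3O⁺. Following Markovnikov's rule, the resulting cation is secondary. H2O is released.
No single 1,2-shift to an adjacent carbon would give a more-substituted cation, so no rearrangement occurs.

secondary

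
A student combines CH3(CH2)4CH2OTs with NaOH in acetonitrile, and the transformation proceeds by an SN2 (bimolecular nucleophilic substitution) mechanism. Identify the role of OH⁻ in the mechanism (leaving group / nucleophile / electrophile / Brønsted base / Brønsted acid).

nucleophile

Step 1: OH⁻ attacks the back face of the α-carbon while TsO⁻ departs with the C–O bonding pair — a single concerted displacement through a pentacoordinate transition state.
OH⁻ donates an electron pair to form a new σ-bond to carbon — it is the nucleophile.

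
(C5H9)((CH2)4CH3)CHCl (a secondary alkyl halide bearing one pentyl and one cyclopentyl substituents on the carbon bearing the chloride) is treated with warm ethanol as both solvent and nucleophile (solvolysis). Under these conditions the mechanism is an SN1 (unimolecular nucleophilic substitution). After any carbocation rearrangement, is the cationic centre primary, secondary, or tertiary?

tertiary

Step 1: The C–Cl bond breaks with both electrons going to the chloride; Cl⁻ leaves and a secondary carbocation remains.
Step 2: A 1,2-hydride shift from the adjacent cyclopentyl carbon moves the positive charge from the secondary centre to an adjacent carbon, generating a more stable tertiary carbocation.
The cation rearranges from secondary to tertiary via a 1,2-hydride shift from the adjacent cyclopentyl carbon; the tertiary cation is what reacts next.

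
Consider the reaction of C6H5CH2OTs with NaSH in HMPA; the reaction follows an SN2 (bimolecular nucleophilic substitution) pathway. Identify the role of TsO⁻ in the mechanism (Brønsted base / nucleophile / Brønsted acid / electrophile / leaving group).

Step 1: HS⁻ attacks the back face of the α-carbon while TsO⁻ departs with the C–O bonding pair — a single concerted displacement through a pentacoordinate transition state.
TsO⁻ departs with both electrons of the breaking σ-bond — that is the definition of a leaving group.

leaving group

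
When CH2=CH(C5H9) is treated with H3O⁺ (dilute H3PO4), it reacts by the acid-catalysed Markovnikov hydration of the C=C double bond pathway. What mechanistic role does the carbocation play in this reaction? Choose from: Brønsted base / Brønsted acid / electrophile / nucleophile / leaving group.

electrophile

Step 3: Nucleophilic capture of the cation by H2O produces the protonated alcohol (an oxonium ion).
The carbocation accepts an electron pair into an empty or π* orbital — it is the electrophile.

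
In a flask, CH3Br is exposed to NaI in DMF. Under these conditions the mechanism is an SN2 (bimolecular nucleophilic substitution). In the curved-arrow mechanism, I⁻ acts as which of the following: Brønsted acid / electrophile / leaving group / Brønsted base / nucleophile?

Step 1: I⁻ attacks the back face of the α-carbon while Br⁻ departs with the C–Br bonding pair — a single concerted displacement through a pentacoordinate transition state.
I⁻ donates an electron pair to form a new σ-bond to carbon — it is the nucleophile.

nucleophile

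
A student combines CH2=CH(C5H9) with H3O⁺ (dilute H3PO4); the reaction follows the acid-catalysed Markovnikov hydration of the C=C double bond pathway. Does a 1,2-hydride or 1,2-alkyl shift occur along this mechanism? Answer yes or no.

yes

The first-formed carbocation is secondary.
The adjacent cyclopentyl carbon already bears 2 other carbon substituents and has a hydrogen to migrate; after a 1,2-hydride shift from that carbon the positive charge sits on a tertiary centre.
Tertiary is more stable than secondary, so the shift occurs.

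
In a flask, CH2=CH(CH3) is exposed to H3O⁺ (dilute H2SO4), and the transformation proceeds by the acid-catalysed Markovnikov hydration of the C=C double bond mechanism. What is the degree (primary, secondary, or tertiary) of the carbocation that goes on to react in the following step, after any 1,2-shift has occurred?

Step 1: Protonation of the alkene by H3O⁺: the π bond acts as the nucleophile and picks up H⁺, giving the more stable (Markovnikov) secondary carbocation. H2O is released.
No single 1,2-shift to an adjacent carbon would give a more-substituted cation, so no rearrangement occurs.

secondary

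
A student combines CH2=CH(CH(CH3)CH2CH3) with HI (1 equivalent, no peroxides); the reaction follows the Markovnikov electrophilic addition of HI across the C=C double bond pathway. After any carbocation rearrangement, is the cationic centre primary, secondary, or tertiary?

tertiary

Step 1: Electrophilic addition begins with the π(C=C) electrons forming a bond to the proton of HI. Following Markovnikov's rule, the resulting cation is secondary. The H–I bond breaks heterolytically, releasing I⁻.
Step 2: Carbocation rearrangement: a 1,2-hydride shift from the adjacent sec-butyl carbon converts the initially-formed secondary cation into the more stable tertiary cation.
The cation rearranges from secondary to tertiary via a 1,2-hydride shift from the adjacent sec-butyl carbon; the tertiary cation is what reacts next.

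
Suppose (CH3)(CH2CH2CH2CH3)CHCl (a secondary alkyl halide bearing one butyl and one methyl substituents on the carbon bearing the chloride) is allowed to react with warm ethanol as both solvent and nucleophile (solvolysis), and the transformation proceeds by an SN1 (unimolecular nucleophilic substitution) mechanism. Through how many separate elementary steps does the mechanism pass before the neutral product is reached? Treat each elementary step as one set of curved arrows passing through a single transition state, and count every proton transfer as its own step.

Step 1: The C–Cl bond breaks with both electrons going to the chloride; Cl⁻ leaves and a secondary carbocation remains.
(No 1,2-shift: no single shift to an adjacent carbon would give a more stable cation.)
Step 2: Nucleophilic capture: the oxygen of CH3CH2OH bonds to the cationic carbon, producing an oxonium-ion intermediate.
Step 3: Proton transfer from the O–H of the oxonium ion to a solvent molecule delivers the neutral ether.
Total: 3 elementary steps.

3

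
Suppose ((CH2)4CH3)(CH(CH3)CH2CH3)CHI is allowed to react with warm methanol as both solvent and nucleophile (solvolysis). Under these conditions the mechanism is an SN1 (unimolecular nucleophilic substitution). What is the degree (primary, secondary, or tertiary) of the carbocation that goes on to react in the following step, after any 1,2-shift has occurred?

tertiary

Step 1: Rate-determining heterolysis of the C–I bond gives I⁻ and a secondary carbocation.
Step 2: A 1,2-hydride shift from the adjacent sec-butyl carbon moves the positive charge from the secondary centre to an adjacent carbon, generating a more stable tertiary carbocation.
The cation rearranges from secondary to tertiary via a 1,2-hydride shift from the adjacent sec-butyl carbon; the tertiary cation is what reacts next.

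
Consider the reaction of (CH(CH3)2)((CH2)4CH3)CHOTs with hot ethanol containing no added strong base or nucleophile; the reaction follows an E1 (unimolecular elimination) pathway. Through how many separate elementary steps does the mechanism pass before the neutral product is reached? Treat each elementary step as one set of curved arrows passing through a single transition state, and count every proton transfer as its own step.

3

Step 1: Ionisation: the C–O σ-bond cleaves heterolytically; both bonding electrons depart with TsO⁻, leaving a secondary carbocation at the α-carbon.
Step 2: A 1,2-hydride shift from the adjacent isopropyl carbon moves the positive charge from the secondary centre to an adjacent carbon, generating a more stable tertiary carbocation.
Step 3: Loss of a β-proton to an ethanol molecule of the solvent: the C–H bonding pair collapses toward the cationic carbon to form the C=C π bond, yielding the alkene.
Total: 3 elementary steps.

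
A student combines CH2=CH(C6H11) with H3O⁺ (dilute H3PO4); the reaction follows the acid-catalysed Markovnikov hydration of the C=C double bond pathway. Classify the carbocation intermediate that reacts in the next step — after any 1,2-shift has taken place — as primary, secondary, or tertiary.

tertiary

Step 1: Electrophilic addition begins with the π(C=C) electrons forming a bond to the proton of H3O⁺. Following Markovnikov's rule, the resulting cation is secondary. H2O is released.
Step 2: Carbocation rearrangement: a 1,2-hydride shift from the adjacent cyclohexyl carbon converts the initially-formed secondary cation into the more stable tertiary cation.
The cation rearranges from secondary to tertiary via a 1,2-hydride shift from the adjacent cyclohexyl carbon; the tertiary cation is what reacts next.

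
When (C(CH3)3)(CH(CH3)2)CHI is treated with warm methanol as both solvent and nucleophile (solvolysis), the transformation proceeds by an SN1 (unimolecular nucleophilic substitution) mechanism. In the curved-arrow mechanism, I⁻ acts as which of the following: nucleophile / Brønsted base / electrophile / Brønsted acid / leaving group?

leaving group

Step 1: Ionisation: the C–I σ-bond cleaves heterolytically; both bonding electrons depart with I⁻, leaving a secondary carbocation at the α-carbon.
I⁻ departs with both electrons of the breaking σ-bond — that is the definition of a leaving group.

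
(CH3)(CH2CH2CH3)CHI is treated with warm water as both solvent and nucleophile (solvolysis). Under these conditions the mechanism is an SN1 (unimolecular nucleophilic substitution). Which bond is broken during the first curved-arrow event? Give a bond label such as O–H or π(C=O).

Step 1: Rate-determining heterolysis of the C–I bond gives I⁻ and a secondary carbocation.
The bond broken in this step is the C–I bond.

C–I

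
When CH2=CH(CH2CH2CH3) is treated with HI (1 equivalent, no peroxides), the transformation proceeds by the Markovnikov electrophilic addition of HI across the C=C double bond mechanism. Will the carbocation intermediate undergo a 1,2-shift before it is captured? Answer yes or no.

The first-formed carbocation is secondary.
No single 1,2-shift to an adjacent carbon would produce a more-substituted cation than the one already present, so no rearrangement occurs.

no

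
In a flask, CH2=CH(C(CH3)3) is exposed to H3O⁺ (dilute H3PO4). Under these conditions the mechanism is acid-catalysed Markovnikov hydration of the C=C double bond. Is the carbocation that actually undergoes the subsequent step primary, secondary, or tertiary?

Step 1: Electrophilic addition begins with the π(C=C) electrons forming a bond to the proton of H3O⁺. Following Markovnikov's rule, the resulting cation is secondary. H2O is released.
Step 2: Carbocation rearrangement: a 1,2-methyl shift from the adjacent tert-butyl carbon converts the initially-formed secondary cation into the more stable tertiary cation.
The cation rearranges from secondary to tertiary via a 1,2-methyl shift from the adjacent tert-butyl carbon; the tertiary cation is what reacts next.

tertiary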